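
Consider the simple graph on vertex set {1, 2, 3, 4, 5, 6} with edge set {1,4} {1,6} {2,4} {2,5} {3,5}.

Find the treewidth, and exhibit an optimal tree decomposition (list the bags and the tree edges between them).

Treewidth 1.
Bags: B1 = {1, 6}  B2 = {1, 4}  B3 = {2, 4}  B4 = {2, 5}  B5 = {3, 5}
Tree: B1–B2, B2–B3, B3–B4, B4–B5

Each bag holds 2 vertices, so the decomposition has width 1, which upper-bounds the treewidth. Since G has at least one edge (e.g. 6–1), it is not an edgeless graph, so tw(G) ≥ 1. Hence tw(G) = 1 exactly.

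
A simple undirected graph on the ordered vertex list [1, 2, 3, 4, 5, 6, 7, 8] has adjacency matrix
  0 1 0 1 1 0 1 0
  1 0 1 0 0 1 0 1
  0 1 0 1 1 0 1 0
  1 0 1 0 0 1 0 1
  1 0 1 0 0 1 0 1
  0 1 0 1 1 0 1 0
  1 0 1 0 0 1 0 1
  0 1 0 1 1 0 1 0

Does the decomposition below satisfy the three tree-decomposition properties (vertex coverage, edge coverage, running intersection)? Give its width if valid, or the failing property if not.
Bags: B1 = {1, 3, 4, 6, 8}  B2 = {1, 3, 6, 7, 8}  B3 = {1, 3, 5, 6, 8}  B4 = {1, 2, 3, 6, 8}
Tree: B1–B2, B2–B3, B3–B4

Vertex coverage: the bags together contain {1, 2, 3, 4, 5, 6, 7, 8}, the full vertex set. Edge coverage: each edge of G has both endpoints in at least one bag. Running intersection: for every vertex, the bags containing it form a connected subtree. All three properties hold, so this is a valid tree decomposition of width max|bag| − 1 = 4, and hence tw(G) ≤ 4.

Yes; width 4.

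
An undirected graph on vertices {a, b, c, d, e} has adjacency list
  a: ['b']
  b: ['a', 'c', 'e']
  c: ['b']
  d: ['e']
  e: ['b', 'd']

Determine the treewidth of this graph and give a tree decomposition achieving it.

Each bag holds 2 vertices, so the decomposition has width 1, which upper-bounds the treewidth. Any graph with an edge has treewidth ≥ 1, and G has the edge b–e. The upper and lower bounds meet at 1, so that is the treewidth.

Treewidth 1.
One optimal decomposition is:
Bags: B1 = {b, e}  B2 = {b, c}  B3 = {d, e}  B4 = {a, b}
Tree: B1–B2, B1–B3, B1–B4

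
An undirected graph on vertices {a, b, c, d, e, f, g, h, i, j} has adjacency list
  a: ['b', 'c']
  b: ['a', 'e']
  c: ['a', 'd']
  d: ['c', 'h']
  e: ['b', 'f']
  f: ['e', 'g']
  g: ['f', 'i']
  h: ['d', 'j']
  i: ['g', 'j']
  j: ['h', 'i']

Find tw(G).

2

A width-2 tree decomposition is:
Bags: B1 = {c, d, h}  B2 = {a, c, h}  B3 = {a, b, h}  B4 = {b, e, h}  B5 = {e, f, h}  B6 = {f, g, h}  B7 = {g, h, i}  B8 = {h, i, j}
Tree: B1–B2, B2–B3, B3–B4, B4–B5, B5–B6, B6–B7, B7–B8
Each bag holds 3 vertices, so the decomposition has width 2, which upper-bounds the treewidth. Since h–d–c–a–b–e–f–g–i–j–h is a cycle in G, G is not acyclic. Forests are exactly the graphs of treewidth ≤ 1, so tw(G) ≥ 2. Combining the bounds, tw(G) = 2.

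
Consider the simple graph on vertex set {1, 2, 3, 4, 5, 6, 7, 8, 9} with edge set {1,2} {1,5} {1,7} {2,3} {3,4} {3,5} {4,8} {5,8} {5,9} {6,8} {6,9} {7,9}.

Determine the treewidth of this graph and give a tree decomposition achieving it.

Treewidth 3.
One optimal decomposition is:
Bags: B1 = {6, 7, 8, 9}  B2 = {5, 7, 8, 9}  B3 = {1, 5, 7, 8}  B4 = {1, 4, 5, 8}  B5 = {1, 3, 4, 5}  B6 = {1, 2, 3, 4}
Tree: B1–B2, B2–B3, B3–B4, B4–B5, B5–B6

The largest bag has 4 vertices, giving width 3; this decomposition certifies tw(G) ≤ 3. For the lower bound: the 4 vertex sets {6,7,9}, {8}, {5}, {1,2,3,4} are disjoint, each induces a connected subgraph, and every pair is joined by at least one edge of G. Contracting each set to a single vertex therefore yields K_{4} as a minor, and since treewidth is minor-monotone, tw(G) ≥ tw(K_{4}) = 3. Therefore the treewidth is 3.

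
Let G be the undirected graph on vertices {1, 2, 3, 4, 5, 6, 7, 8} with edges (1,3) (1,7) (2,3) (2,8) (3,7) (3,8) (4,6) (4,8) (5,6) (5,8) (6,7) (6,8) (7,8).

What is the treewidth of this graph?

2

A width-2 tree decomposition is:
Bags: B1 = {3, 7, 8}  B2 = {6, 7, 8}  B3 = {1, 3, 7}  B4 = {4, 6, 8}  B5 = {5, 6, 8}  B6 = {2, 3, 8}
Tree: B1–B2, B1–B3, B2–B4, B2–B5, B1–B6
Every bag has size at most 3, so the width is 3 − 1 = 2 and tw(G) ≤ 2. Conversely, {2, 3, 8} is a clique of size 3, and the vertices of any clique must share a bag in every tree decomposition; so some bag has ≥ 3 vertices and tw(G) ≥ 2. Combining the bounds, tw(G) = 2.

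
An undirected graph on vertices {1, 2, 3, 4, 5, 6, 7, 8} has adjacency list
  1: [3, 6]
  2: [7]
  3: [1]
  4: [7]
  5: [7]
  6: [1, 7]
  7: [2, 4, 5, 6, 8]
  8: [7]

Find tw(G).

A width-1 tree decomposition is:
Bags: B1 = {4, 7}  B2 = {6, 7}  B3 = {7, 8}  B4 = {1, 6}  B5 = {1, 3}  B6 = {5, 7}  B7 = {2, 7}
Tree: B1–B2, B2–B3, B2–B4, B4–B5, B3–B6, B6–B7
Every bag has size at most 2, so the width is 2 − 1 = 1 and tw(G) ≤ 1. G has an edge, so its treewidth is at least 1. Combining the bounds, tw(G) = 1.

1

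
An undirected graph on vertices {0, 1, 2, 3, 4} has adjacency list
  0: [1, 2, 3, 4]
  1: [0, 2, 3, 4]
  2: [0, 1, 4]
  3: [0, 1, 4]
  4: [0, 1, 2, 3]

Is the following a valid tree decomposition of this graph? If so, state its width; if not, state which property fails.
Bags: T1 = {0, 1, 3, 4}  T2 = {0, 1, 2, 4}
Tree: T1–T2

Yes; width 3.

Vertex coverage: the bags together contain {0, 1, 2, 3, 4}, the full vertex set. Edge coverage: each edge of G has both endpoints in at least one bag. Running intersection: for every vertex, the bags containing it form a connected subtree. All three properties hold, so this is a valid tree decomposition of width max|bag| − 1 = 3, and hence tw(G) ≤ 3.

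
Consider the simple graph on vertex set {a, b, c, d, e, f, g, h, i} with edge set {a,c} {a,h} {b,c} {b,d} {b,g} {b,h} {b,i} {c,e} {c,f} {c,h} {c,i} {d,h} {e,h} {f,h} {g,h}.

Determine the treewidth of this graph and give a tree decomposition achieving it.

Treewidth 2.
One optimal decomposition is:
Bags: B1 = {b, c, h}  B2 = {c, f, h}  B3 = {b, d, h}  B4 = {a, c, h}  B5 = {c, e, h}  B6 = {b, g, h}  B7 = {b, c, i}
Tree: B1–B2, B1–B3, B1–B4, B2–B5, B3–B6, B1–B7

The largest bag has 3 vertices, giving width 2; this decomposition certifies tw(G) ≤ 2. On the other hand G contains the 3-clique {b, d, h}. A clique must lie in a single bag of any decomposition, so no decomposition can have width below 2. Hence tw(G) = 2 exactly.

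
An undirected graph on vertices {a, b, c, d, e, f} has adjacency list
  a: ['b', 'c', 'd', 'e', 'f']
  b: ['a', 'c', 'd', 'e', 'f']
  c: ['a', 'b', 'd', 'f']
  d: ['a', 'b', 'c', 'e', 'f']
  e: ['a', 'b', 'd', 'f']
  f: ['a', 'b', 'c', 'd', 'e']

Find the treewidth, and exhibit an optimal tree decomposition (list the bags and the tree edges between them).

Every bag has size at most 5, so the width is 5 − 1 = 4 and tw(G) ≤ 4. For the lower bound, the 5 vertices {a, b, d, e, f} are pairwise adjacent, and any tree decomposition puts a clique entirely inside one bag — forcing width ≥ 4. Hence tw(G) = 4 exactly.

Treewidth 4.
One optimal decomposition is:
Bags: B1 = {a, b, d, e, f}  B2 = {a, b, c, d, f}
Tree: B1–B2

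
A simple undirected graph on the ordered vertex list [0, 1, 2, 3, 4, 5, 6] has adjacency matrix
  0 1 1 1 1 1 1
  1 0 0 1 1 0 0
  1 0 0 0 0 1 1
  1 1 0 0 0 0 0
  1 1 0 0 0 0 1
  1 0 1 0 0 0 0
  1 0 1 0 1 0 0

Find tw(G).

A width-2 tree decomposition is:
Bags: B1 = {0, 1, 4}  B2 = {0, 1, 3}  B3 = {0, 4, 6}  B4 = {0, 2, 6}  B5 = {0, 2, 5}
Tree: B1–B2, B1–B3, B3–B4, B4–B5
Every bag has size at most 3, so the width is 3 − 1 = 2 and tw(G) ≤ 2. On the other hand G contains the 3-clique {0, 1, 3}. A clique must lie in a single bag of any decomposition, so no decomposition can have width below 2. The upper and lower bounds meet at 2, so that is the treewidth.

2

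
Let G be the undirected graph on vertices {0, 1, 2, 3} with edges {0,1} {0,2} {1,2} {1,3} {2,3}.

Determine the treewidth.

A width-2 tree decomposition is:
Bags: B1 = {1, 2, 3}  B2 = {0, 1, 2}
Tree: B1–B2
Each bag holds 3 vertices, so the decomposition has width 2, which upper-bounds the treewidth. On the other hand G contains the 3-clique {0, 1, 2}. A clique must lie in a single bag of any decomposition, so no decomposition can have width below 2. Therefore the treewidth is 2.

2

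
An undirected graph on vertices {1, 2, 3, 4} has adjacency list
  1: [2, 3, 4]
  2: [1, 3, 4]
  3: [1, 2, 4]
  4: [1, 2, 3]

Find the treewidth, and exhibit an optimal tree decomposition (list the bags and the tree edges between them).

Treewidth 3.
One such decomposition:
Bags: B1 = {1, 2, 3, 4}
Tree: (single bag)

With just one bag of size 4, the width is 4 − 1 = 3, so tw(G) ≤ 3. For the lower bound, the 4 vertices {1, 2, 3, 4} are pairwise adjacent, and any tree decomposition puts a clique entirely inside one bag — forcing width ≥ 3. Hence tw(G) = 3 exactly.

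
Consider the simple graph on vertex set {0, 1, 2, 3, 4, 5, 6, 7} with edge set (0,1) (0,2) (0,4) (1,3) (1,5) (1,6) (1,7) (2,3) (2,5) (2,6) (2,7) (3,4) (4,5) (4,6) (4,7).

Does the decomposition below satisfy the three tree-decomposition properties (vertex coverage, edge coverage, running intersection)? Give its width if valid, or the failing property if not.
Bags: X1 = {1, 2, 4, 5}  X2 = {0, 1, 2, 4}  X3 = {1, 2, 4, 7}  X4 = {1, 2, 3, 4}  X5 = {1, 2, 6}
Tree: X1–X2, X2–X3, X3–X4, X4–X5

No — edge (4,6) lies in no bag.

A tree decomposition must satisfy three properties: every vertex lies in some bag; for every edge, both endpoints lie together in some bag; and for every vertex, the bags containing it form a connected subtree. Here edge (4,6) lies in no bag, so the decomposition is invalid.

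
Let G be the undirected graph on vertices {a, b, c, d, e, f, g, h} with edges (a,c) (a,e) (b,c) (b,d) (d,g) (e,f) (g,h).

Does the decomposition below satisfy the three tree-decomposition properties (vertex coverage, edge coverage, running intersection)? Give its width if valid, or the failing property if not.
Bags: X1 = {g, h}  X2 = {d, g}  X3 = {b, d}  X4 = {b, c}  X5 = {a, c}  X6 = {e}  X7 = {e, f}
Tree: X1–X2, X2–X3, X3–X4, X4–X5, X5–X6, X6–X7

No — edge (a,e) lies in no bag.

A tree decomposition must satisfy three properties: every vertex lies in some bag; for every edge, both endpoints lie together in some bag; and for every vertex, the bags containing it form a connected subtree. Here edge (a,e) lies in no bag, so the decomposition is invalid.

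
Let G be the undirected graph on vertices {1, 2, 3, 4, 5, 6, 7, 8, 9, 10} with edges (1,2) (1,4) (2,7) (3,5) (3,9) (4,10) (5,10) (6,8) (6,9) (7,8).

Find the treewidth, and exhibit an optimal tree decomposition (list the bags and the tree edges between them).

Treewidth 2.
Bags: B1 = {6, 8, 9}  B2 = {3, 8, 9}  B3 = {3, 5, 8}  B4 = {5, 8, 10}  B5 = {4, 8, 10}  B6 = {1, 4, 8}  B7 = {1, 2, 8}  B8 = {2, 7, 8}
Tree: B1–B2, B2–B3, B3–B4, B4–B5, B5–B6, B6–B7, B7–B8

Each bag holds 3 vertices, so the decomposition has width 2, which upper-bounds the treewidth. The edges 8–6–9–3–5–10–4–1–2–7–8 form a cycle, so G is not a tree and its treewidth is at least 2. Hence tw(G) = 2 exactly.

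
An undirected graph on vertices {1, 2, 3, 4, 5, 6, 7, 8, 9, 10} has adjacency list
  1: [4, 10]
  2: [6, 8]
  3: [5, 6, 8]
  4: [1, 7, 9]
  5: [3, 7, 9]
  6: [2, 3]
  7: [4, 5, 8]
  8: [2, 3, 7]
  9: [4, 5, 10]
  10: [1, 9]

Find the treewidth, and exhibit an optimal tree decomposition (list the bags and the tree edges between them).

Treewidth 2.
Bags: B1 = {1, 9, 10}  B2 = {1, 4, 9}  B3 = {4, 5, 9}  B4 = {4, 5, 7}  B5 = {3, 5, 7}  B6 = {3, 7, 8}  B7 = {3, 6, 8}  B8 = {2, 6, 8}
Tree: B1–B2, B2–B3, B3–B4, B4–B5, B5–B6, B6–B7, B7–B8

The largest bag has 3 vertices, giving width 2; this decomposition certifies tw(G) ≤ 2. For the lower bound, G contains the cycle 10–1–4–9–10, so G is not a forest; only forests have treewidth ≤ 1, hence tw(G) ≥ 2. Hence tw(G) = 2 exactly.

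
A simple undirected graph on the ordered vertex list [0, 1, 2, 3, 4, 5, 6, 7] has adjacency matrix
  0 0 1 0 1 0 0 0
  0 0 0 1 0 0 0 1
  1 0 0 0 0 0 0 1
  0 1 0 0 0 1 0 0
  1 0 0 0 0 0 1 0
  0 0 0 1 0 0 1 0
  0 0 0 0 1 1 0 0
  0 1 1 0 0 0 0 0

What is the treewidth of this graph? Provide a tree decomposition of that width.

Every bag has size at most 3, so the width is 3 − 1 = 2 and tw(G) ≤ 2. For the lower bound, G contains the cycle 7–1–3–5–6–4–0–2–7, so G is not a forest; only forests have treewidth ≤ 1, hence tw(G) ≥ 2. Therefore the treewidth is 2.

Treewidth 2.
One such decomposition:
Bags: B1 = {1, 3, 7}  B2 = {3, 5, 7}  B3 = {5, 6, 7}  B4 = {4, 6, 7}  B5 = {0, 4, 7}  B6 = {0, 2, 7}
Tree: B1–B2, B2–B3, B3–B4, B4–B5, B5–B6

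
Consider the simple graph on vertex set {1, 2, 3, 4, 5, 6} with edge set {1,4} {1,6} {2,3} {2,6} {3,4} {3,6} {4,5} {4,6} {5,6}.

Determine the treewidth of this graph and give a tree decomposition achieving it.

Treewidth 2.
Bags: B1 = {3, 4, 6}  B2 = {2, 3, 6}  B3 = {1, 4, 6}  B4 = {4, 5, 6}
Tree: B1–B2, B1–B3, B3–B4

Every bag has size at most 3, so the width is 3 − 1 = 2 and tw(G) ≤ 2. On the other hand G contains the 3-clique {2, 3, 6}. A clique must lie in a single bag of any decomposition, so no decomposition can have width below 2. Combining the bounds, tw(G) = 2.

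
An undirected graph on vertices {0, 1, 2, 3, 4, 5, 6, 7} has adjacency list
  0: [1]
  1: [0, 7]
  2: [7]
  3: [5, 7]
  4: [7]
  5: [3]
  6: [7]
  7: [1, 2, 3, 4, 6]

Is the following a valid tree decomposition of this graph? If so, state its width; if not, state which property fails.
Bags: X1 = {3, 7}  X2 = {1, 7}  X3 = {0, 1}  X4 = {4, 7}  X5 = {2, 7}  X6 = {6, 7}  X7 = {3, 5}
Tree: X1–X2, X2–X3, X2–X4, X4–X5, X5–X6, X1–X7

Checking the three conditions: (i) the bags cover all of {0, 1, 2, 3, 4, 5, 6, 7}; (ii) for each edge, some bag contains both endpoints; (iii) the bags containing any fixed vertex form a subtree. All hold, so the decomposition is valid with width 2 − 1 = 1.

Yes; width 1.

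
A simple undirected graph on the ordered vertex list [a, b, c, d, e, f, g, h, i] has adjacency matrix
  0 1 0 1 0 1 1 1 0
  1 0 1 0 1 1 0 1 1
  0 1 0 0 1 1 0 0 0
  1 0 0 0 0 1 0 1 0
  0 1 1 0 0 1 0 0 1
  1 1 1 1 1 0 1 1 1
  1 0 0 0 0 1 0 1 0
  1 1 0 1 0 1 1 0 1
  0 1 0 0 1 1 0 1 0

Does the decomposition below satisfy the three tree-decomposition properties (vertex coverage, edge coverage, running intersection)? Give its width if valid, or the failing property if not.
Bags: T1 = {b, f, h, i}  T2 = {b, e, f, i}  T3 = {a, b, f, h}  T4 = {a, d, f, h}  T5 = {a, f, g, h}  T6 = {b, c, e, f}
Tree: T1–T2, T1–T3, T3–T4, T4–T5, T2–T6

Every vertex of G appears in some bag (union = {a, b, c, d, e, f, g, h, i}); every edge is covered by a bag; and for each vertex v the set of bags containing v is connected in the bag tree. The decomposition is therefore valid. The largest bag has 4 vertices, so the width is 3.

Yes; width 3.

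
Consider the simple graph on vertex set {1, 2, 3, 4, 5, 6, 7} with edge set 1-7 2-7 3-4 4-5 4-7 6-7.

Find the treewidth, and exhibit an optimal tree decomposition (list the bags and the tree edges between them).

Treewidth 1.
One such decomposition:
Bags: B1 = {6, 7}  B2 = {4, 7}  B3 = {1, 7}  B4 = {2, 7}  B5 = {3, 4}  B6 = {4, 5}
Tree: B1–B2, B1–B3, B2–B4, B2–B5, B5–B6

Each bag holds 2 vertices, so the decomposition has width 1, which upper-bounds the treewidth. Since G has at least one edge (e.g. 7–6), it is not an edgeless graph, so tw(G) ≥ 1. Hence tw(G) = 1 exactly.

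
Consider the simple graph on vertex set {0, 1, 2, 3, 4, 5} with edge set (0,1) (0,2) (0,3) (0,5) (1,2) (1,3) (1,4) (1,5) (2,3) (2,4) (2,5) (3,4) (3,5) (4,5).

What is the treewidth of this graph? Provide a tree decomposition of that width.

Every bag has size at most 5, so the width is 5 − 1 = 4 and tw(G) ≤ 4. Conversely, {0, 1, 2, 3, 5} is a clique of size 5, and the vertices of any clique must share a bag in every tree decomposition; so some bag has ≥ 5 vertices and tw(G) ≥ 4. Hence tw(G) = 4 exactly.

Treewidth 4.
One such decomposition:
Bags: B1 = {0, 1, 2, 3, 5}  B2 = {1, 2, 3, 4, 5}
Tree: B1–B2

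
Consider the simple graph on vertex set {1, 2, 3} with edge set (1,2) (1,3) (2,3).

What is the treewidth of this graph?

2

A width-2 tree decomposition is:
Bags: B1 = {1, 2, 3}
Tree: (single bag)
A single bag containing all 3 vertices is trivially a valid decomposition of width 2. Conversely, {1, 2, 3} is a clique of size 3, and the vertices of any clique must share a bag in every tree decomposition; so some bag has ≥ 3 vertices and tw(G) ≥ 2. Hence tw(G) = 2 exactly.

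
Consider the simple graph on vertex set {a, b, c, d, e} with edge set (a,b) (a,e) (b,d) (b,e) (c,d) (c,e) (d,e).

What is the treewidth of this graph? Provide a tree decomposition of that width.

Every bag has size at most 3, so the width is 3 − 1 = 2 and tw(G) ≤ 2. Conversely, {c, d, e} is a clique of size 3, and the vertices of any clique must share a bag in every tree decomposition; so some bag has ≥ 3 vertices and tw(G) ≥ 2. The upper and lower bounds meet at 2, so that is the treewidth.

Treewidth 2.
Bags: B1 = {a, b, e}  B2 = {b, d, e}  B3 = {c, d, e}
Tree: B1–B2, B2–B3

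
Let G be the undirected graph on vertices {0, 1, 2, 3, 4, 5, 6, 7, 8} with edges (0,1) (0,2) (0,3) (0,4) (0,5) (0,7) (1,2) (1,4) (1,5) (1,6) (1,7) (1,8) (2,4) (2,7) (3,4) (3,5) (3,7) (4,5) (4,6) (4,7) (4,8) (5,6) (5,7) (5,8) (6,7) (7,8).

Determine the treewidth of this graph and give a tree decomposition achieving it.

Treewidth 4.
Bags: B1 = {0, 1, 4, 5, 7}  B2 = {1, 4, 5, 7, 8}  B3 = {0, 3, 4, 5, 7}  B4 = {1, 4, 5, 6, 7}  B5 = {0, 1, 2, 4, 7}
Tree: B1–B2, B1–B3, B2–B4, B1–B5

The largest bag has 5 vertices, giving width 4; this decomposition certifies tw(G) ≤ 4. For the lower bound, the 5 vertices {0, 1, 2, 4, 7} are pairwise adjacent, and any tree decomposition puts a clique entirely inside one bag — forcing width ≥ 4. Combining the bounds, tw(G) = 4.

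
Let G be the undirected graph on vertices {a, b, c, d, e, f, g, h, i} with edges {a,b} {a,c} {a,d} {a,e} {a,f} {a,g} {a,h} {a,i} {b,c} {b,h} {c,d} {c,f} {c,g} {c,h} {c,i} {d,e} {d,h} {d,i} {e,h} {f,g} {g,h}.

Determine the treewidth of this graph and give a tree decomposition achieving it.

Treewidth 3.
One such decomposition:
Bags: B1 = {a, c, d, h}  B2 = {a, c, g, h}  B3 = {a, b, c, h}  B4 = {a, d, e, h}  B5 = {a, c, d, i}  B6 = {a, c, f, g}
Tree: B1–B2, B2–B3, B1–B4, B1–B5, B2–B6

The largest bag has 4 vertices, giving width 3; this decomposition certifies tw(G) ≤ 3. For the lower bound, the 4 vertices {a, d, e, h} are pairwise adjacent, and any tree decomposition puts a clique entirely inside one bag — forcing width ≥ 3. Hence tw(G) = 3 exactly.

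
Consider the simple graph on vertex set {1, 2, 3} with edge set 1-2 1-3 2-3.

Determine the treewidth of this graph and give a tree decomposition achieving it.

Treewidth 2.
One such decomposition:
Bags: B1 = {1, 2, 3}
Tree: (single bag)

A single bag containing all 3 vertices is trivially a valid decomposition of width 2. Conversely, {1, 2, 3} is a clique of size 3, and the vertices of any clique must share a bag in every tree decomposition; so some bag has ≥ 3 vertices and tw(G) ≥ 2. Combining the bounds, tw(G) = 2.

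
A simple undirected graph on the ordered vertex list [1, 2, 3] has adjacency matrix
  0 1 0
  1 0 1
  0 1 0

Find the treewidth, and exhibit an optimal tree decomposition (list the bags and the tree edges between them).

The largest bag has 2 vertices, giving width 1; this decomposition certifies tw(G) ≤ 1. Since G has at least one edge (e.g. 2–1), it is not an edgeless graph, so tw(G) ≥ 1. Hence tw(G) = 1 exactly.

Treewidth 1.
One such decomposition:
Bags: B1 = {1, 2}  B2 = {2, 3}
Tree: B1–B2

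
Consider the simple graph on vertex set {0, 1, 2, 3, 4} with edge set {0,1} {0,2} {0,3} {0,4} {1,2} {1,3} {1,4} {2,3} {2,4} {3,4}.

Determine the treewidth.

4

A width-4 tree decomposition is:
Bags: B1 = {0, 1, 2, 3, 4}
Tree: (single bag)
A single bag containing all 5 vertices is trivially a valid decomposition of width 4. Conversely, {0, 1, 2, 3, 4} is a clique of size 5, and the vertices of any clique must share a bag in every tree decomposition; so some bag has ≥ 5 vertices and tw(G) ≥ 4. Combining the bounds, tw(G) = 4.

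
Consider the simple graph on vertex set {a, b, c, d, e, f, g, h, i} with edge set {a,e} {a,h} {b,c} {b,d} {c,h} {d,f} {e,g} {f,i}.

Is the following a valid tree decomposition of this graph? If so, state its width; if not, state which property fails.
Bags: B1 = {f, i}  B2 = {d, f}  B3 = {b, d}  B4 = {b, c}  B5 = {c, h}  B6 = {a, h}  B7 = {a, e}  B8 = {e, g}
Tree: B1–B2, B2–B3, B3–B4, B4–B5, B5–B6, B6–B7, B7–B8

Yes; width 1.

Every vertex of G appears in some bag (union = {a, b, c, d, e, f, g, h, i}); every edge is covered by a bag; and for each vertex v the set of bags containing v is connected in the bag tree. The decomposition is therefore valid. The largest bag has 2 vertices, so the width is 1.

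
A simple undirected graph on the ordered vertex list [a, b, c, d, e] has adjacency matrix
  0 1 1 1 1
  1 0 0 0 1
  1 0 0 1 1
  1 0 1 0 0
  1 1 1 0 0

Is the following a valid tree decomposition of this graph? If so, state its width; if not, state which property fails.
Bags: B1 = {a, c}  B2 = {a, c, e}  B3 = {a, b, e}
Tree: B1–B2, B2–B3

A tree decomposition must satisfy three properties: every vertex lies in some bag; for every edge, both endpoints lie together in some bag; and for every vertex, the bags containing it form a connected subtree. Here vertex d appears in no bag, so the decomposition is invalid.

No — vertex d appears in no bag.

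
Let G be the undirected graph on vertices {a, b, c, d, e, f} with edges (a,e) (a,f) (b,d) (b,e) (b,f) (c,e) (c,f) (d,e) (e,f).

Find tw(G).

A width-2 tree decomposition is:
Bags: B1 = {a, e, f}  B2 = {b, e, f}  B3 = {b, d, e}  B4 = {c, e, f}
Tree: B1–B2, B2–B3, B2–B4
The largest bag has 3 vertices, giving width 2; this decomposition certifies tw(G) ≤ 2. On the other hand G contains the 3-clique {b, d, e}. A clique must lie in a single bag of any decomposition, so no decomposition can have width below 2. The upper and lower bounds meet at 2, so that is the treewidth.

2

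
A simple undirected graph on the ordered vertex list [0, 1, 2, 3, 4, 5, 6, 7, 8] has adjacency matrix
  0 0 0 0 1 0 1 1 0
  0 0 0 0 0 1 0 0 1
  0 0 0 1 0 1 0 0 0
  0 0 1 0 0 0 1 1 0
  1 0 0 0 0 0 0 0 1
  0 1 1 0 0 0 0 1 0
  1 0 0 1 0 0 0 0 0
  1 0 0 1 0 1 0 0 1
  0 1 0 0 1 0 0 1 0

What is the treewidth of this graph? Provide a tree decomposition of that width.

Treewidth 3.
One optimal decomposition is:
Bags: B1 = {0, 1, 4, 8}  B2 = {0, 1, 7, 8}  B3 = {0, 1, 5, 7}  B4 = {0, 5, 6, 7}  B5 = {3, 5, 6, 7}  B6 = {2, 3, 5, 6}
Tree: B1–B2, B2–B3, B3–B4, B4–B5, B5–B6

Every bag has size at most 4, so the width is 4 − 1 = 3 and tw(G) ≤ 3. For the lower bound: the 4 vertex sets {1,4,8}, {0}, {7}, {2,3,5,6} are disjoint, each induces a connected subgraph, and every pair is joined by at least one edge of G. Contracting each set to a single vertex therefore yields K_{4} as a minor, and since treewidth is minor-monotone, tw(G) ≥ tw(K_{4}) = 3. Combining the bounds, tw(G) = 3.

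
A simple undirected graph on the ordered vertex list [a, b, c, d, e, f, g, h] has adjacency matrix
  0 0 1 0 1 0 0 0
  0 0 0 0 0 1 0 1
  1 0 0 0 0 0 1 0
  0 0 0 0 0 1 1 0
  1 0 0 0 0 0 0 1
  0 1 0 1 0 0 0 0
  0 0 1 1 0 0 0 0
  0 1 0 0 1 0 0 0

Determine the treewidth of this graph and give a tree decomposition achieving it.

Treewidth 2.
One such decomposition:
Bags: B1 = {b, e, h}  B2 = {a, b, e}  B3 = {a, b, c}  B4 = {b, c, g}  B5 = {b, d, g}  B6 = {b, d, f}
Tree: B1–B2, B2–B3, B3–B4, B4–B5, B5–B6

Every bag has size at most 3, so the width is 3 − 1 = 2 and tw(G) ≤ 2. For the lower bound, G contains the cycle b–h–e–a–c–g–d–f–b, so G is not a forest; only forests have treewidth ≤ 1, hence tw(G) ≥ 2. Therefore the treewidth is 2.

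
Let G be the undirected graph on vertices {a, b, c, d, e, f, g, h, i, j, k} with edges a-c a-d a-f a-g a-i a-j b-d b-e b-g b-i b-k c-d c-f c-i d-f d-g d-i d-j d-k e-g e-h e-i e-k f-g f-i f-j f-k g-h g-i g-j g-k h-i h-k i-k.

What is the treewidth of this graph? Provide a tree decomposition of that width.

Each bag holds 5 vertices, so the decomposition has width 4, which upper-bounds the treewidth. For the lower bound, the 5 vertices {a, d, f, g, j} are pairwise adjacent, and any tree decomposition puts a clique entirely inside one bag — forcing width ≥ 4. Hence tw(G) = 4 exactly.

Treewidth 4.
Bags: B1 = {d, f, g, i, k}  B2 = {b, d, g, i, k}  B3 = {a, d, f, g, i}  B4 = {b, e, g, i, k}  B5 = {e, g, h, i, k}  B6 = {a, c, d, f, i}  B7 = {a, d, f, g, j}
Tree: B1–B2, B1–B3, B2–B4, B4–B5, B3–B6, B3–B7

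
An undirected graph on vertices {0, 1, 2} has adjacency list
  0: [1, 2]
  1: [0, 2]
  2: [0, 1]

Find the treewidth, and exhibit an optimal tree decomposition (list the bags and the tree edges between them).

Treewidth 2.
One optimal decomposition is:
Bags: B1 = {0, 1, 2}
Tree: (single bag)

A single bag containing all 3 vertices is trivially a valid decomposition of width 2. For the lower bound, the 3 vertices {0, 1, 2} are pairwise adjacent, and any tree decomposition puts a clique entirely inside one bag — forcing width ≥ 2. Hence tw(G) = 2 exactly.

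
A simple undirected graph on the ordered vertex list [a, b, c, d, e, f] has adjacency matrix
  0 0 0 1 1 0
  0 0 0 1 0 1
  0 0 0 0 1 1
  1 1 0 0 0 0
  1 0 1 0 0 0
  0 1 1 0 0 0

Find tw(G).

2

A width-2 tree decomposition is:
Bags: B1 = {b, c, f}  B2 = {b, c, d}  B3 = {a, c, d}  B4 = {a, c, e}
Tree: B1–B2, B2–B3, B3–B4
Each bag holds 3 vertices, so the decomposition has width 2, which upper-bounds the treewidth. For the lower bound, G contains the cycle c–f–b–d–a–e–c, so G is not a forest; only forests have treewidth ≤ 1, hence tw(G) ≥ 2. The upper and lower bounds meet at 2, so that is the treewidth.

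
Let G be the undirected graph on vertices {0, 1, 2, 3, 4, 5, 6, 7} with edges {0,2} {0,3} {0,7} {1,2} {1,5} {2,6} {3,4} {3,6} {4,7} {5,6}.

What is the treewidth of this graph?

2

A width-2 tree decomposition is:
Bags: B1 = {3, 4, 7}  B2 = {0, 3, 7}  B3 = {0, 3, 6}  B4 = {0, 2, 6}  B5 = {2, 5, 6}  B6 = {1, 2, 5}
Tree: B1–B2, B2–B3, B3–B4, B4–B5, B5–B6
Every bag has size at most 3, so the width is 3 − 1 = 2 and tw(G) ≤ 2. The edges 4–7–0–3–4 form a cycle, so G is not a tree and its treewidth is at least 2. Combining the bounds, tw(G) = 2.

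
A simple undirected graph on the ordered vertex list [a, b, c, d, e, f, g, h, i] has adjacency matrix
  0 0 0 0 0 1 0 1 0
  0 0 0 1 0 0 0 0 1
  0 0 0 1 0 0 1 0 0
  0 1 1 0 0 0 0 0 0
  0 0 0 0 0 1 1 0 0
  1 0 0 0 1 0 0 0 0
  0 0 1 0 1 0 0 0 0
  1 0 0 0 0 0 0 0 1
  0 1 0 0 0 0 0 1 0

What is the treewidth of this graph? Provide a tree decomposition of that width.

Treewidth 2.
Bags: B1 = {c, e, g}  B2 = {c, d, e}  B3 = {b, d, e}  B4 = {b, e, i}  B5 = {e, h, i}  B6 = {a, e, h}  B7 = {a, e, f}
Tree: B1–B2, B2–B3, B3–B4, B4–B5, B5–B6, B6–B7

Every bag has size at most 3, so the width is 3 − 1 = 2 and tw(G) ≤ 2. For the lower bound, G contains the cycle e–g–c–d–b–i–h–a–f–e, so G is not a forest; only forests have treewidth ≤ 1, hence tw(G) ≥ 2. Therefore the treewidth is 2.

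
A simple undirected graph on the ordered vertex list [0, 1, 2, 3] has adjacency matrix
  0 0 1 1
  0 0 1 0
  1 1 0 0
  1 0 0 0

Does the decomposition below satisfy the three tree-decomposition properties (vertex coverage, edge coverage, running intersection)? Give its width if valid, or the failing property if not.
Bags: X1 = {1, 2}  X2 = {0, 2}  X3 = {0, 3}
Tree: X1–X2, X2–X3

Yes; width 1.

Checking the three conditions: (i) the bags cover all of {0, 1, 2, 3}; (ii) for each edge, some bag contains both endpoints; (iii) the bags containing any fixed vertex form a subtree. All hold, so the decomposition is valid with width 2 − 1 = 1.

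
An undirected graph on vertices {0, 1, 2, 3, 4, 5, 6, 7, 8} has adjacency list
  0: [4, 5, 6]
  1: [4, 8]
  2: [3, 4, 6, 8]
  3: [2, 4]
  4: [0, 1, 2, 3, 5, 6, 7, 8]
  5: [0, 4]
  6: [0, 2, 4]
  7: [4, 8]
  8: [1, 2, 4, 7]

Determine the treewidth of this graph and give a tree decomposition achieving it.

Treewidth 2.
Bags: B1 = {4, 7, 8}  B2 = {2, 4, 8}  B3 = {2, 4, 6}  B4 = {0, 4, 6}  B5 = {1, 4, 8}  B6 = {0, 4, 5}  B7 = {2, 3, 4}
Tree: B1–B2, B2–B3, B3–B4, B1–B5, B4–B6, B2–B7

The largest bag has 3 vertices, giving width 2; this decomposition certifies tw(G) ≤ 2. Conversely, {0, 4, 5} is a clique of size 3, and the vertices of any clique must share a bag in every tree decomposition; so some bag has ≥ 3 vertices and tw(G) ≥ 2. Therefore the treewidth is 2.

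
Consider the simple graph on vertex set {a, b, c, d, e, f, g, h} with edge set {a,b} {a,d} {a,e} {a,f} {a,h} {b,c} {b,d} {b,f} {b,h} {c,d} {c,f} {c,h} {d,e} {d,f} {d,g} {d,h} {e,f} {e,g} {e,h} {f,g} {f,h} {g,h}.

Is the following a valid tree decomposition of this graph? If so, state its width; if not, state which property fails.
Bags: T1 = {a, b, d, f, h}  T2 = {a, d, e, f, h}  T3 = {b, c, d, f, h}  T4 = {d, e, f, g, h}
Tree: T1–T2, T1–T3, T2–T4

Yes; width 4.

Every vertex of G appears in some bag (union = {a, b, c, d, e, f, g, h}); every edge is covered by a bag; and for each vertex v the set of bags containing v is connected in the bag tree. The decomposition is therefore valid. The largest bag has 5 vertices, so the width is 4.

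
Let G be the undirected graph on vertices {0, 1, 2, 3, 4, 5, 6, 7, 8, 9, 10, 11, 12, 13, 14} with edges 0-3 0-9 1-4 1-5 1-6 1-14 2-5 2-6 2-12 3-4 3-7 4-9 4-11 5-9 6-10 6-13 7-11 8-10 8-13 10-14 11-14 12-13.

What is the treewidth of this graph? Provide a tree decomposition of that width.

Treewidth 3.
Bags: B1 = {8, 10, 12, 13}  B2 = {6, 10, 12, 13}  B3 = {2, 6, 10, 12}  B4 = {2, 6, 10, 14}  B5 = {1, 2, 6, 14}  B6 = {1, 2, 5, 14}  B7 = {1, 5, 11, 14}  B8 = {1, 4, 5, 11}  B9 = {4, 5, 9, 11}  B10 = {4, 7, 9, 11}  B11 = {3, 4, 7, 9}  B12 = {0, 3, 7, 9}
Tree: B1–B2, B2–B3, B3–B4, B4–B5, B5–B6, B6–B7, B7–B8, B8–B9, B9–B10, B10–B11, B11–B12

Every bag has size at most 4, so the width is 4 − 1 = 3 and tw(G) ≤ 3. For the lower bound: the 4 vertex sets {8,12,13}, {10}, {6}, {1,2,5,14} are disjoint, each induces a connected subgraph, and every pair is joined by at least one edge of G. Contracting each set to a single vertex therefore yields K_{4} as a minor, and since treewidth is minor-monotone, tw(G) ≥ tw(K_{4}) = 3. Hence tw(G) = 3 exactly.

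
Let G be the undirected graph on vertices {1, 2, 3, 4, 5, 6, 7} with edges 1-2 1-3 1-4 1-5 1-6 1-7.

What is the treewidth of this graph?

A width-1 tree decomposition is:
Bags: B1 = {1, 4}  B2 = {1, 6}  B3 = {1, 3}  B4 = {1, 7}  B5 = {1, 2}  B6 = {1, 5}
Tree: B1–B2, B1–B3, B2–B4, B2–B5, B5–B6
The largest bag has 2 vertices, giving width 1; this decomposition certifies tw(G) ≤ 1. Since G has at least one edge (e.g. 4–1), it is not an edgeless graph, so tw(G) ≥ 1. Hence tw(G) = 1 exactly.

1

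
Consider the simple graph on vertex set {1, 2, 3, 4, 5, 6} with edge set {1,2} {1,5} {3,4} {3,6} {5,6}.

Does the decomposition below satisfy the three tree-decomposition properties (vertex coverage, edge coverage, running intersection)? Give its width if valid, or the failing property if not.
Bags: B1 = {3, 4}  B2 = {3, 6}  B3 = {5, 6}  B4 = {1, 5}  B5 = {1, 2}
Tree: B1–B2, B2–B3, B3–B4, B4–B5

Yes; width 1.

Every vertex of G appears in some bag (union = {1, 2, 3, 4, 5, 6}); every edge is covered by a bag; and for each vertex v the set of bags containing v is connected in the bag tree. The decomposition is therefore valid. The largest bag has 2 vertices, so the width is 1.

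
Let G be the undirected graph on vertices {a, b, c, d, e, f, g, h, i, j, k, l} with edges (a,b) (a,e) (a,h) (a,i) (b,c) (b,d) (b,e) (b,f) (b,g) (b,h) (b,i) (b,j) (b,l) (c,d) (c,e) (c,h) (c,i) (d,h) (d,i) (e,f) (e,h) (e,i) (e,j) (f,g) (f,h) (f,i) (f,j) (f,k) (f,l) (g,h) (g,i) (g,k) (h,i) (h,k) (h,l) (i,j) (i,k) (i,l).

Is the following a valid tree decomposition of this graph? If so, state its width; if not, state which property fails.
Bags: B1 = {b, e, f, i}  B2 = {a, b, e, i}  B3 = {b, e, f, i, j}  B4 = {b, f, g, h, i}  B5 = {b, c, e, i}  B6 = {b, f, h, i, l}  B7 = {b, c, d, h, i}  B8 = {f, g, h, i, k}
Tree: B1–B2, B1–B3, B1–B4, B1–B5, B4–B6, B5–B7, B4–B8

A tree decomposition must satisfy three properties: every vertex lies in some bag; for every edge, both endpoints lie together in some bag; and for every vertex, the bags containing it form a connected subtree. Here edge (h,e) lies in no bag, so the decomposition is invalid.

No — edge (h,e) lies in no bag.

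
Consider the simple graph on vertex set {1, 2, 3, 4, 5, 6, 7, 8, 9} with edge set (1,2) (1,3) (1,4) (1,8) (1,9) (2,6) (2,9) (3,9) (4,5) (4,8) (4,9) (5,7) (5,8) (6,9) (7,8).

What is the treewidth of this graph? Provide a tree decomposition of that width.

Treewidth 2.
Bags: B1 = {1, 4, 9}  B2 = {1, 2, 9}  B3 = {1, 4, 8}  B4 = {4, 5, 8}  B5 = {1, 3, 9}  B6 = {5, 7, 8}  B7 = {2, 6, 9}
Tree: B1–B2, B1–B3, B3–B4, B1–B5, B4–B6, B2–B7

Each bag holds 3 vertices, so the decomposition has width 2, which upper-bounds the treewidth. For the lower bound, the 3 vertices {1, 4, 8} are pairwise adjacent, and any tree decomposition puts a clique entirely inside one bag — forcing width ≥ 2. Hence tw(G) = 2 exactly.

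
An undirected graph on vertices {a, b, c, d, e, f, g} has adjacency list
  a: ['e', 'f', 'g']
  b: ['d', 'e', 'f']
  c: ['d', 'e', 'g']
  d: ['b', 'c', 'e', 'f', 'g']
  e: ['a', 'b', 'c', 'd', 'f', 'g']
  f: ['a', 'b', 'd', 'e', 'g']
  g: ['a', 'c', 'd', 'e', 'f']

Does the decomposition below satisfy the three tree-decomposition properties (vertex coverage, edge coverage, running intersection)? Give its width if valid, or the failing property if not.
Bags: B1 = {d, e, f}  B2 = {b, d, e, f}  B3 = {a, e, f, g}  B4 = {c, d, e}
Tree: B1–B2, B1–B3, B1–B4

A tree decomposition must satisfy three properties: every vertex lies in some bag; for every edge, both endpoints lie together in some bag; and for every vertex, the bags containing it form a connected subtree. Here edge (g,d) lies in no bag, so the decomposition is invalid.

No — edge (g,d) lies in no bag.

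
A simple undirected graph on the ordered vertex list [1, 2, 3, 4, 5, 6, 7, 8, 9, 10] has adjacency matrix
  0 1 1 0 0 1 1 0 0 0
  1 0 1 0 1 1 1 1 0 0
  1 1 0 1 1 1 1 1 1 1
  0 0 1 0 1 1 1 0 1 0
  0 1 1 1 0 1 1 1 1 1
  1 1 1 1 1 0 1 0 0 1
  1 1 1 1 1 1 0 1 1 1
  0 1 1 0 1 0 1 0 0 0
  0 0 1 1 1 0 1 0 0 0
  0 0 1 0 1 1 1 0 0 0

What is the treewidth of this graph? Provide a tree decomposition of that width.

Every bag has size at most 5, so the width is 5 − 1 = 4 and tw(G) ≤ 4. Conversely, {1, 2, 3, 6, 7} is a clique of size 5, and the vertices of any clique must share a bag in every tree decomposition; so some bag has ≥ 5 vertices and tw(G) ≥ 4. Combining the bounds, tw(G) = 4.

Treewidth 4.
One such decomposition:
Bags: B1 = {3, 5, 6, 7, 10}  B2 = {2, 3, 5, 6, 7}  B3 = {3, 4, 5, 6, 7}  B4 = {3, 4, 5, 7, 9}  B5 = {2, 3, 5, 7, 8}  B6 = {1, 2, 3, 6, 7}
Tree: B1–B2, B1–B3, B3–B4, B2–B5, B2–B6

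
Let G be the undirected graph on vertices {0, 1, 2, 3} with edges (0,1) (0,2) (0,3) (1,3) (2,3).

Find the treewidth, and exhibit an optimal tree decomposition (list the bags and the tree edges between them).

Treewidth 2.
One such decomposition:
Bags: B1 = {0, 1, 3}  B2 = {0, 2, 3}
Tree: B1–B2

The largest bag has 3 vertices, giving width 2; this decomposition certifies tw(G) ≤ 2. On the other hand G contains the 3-clique {0, 1, 3}. A clique must lie in a single bag of any decomposition, so no decomposition can have width below 2. Therefore the treewidth is 2.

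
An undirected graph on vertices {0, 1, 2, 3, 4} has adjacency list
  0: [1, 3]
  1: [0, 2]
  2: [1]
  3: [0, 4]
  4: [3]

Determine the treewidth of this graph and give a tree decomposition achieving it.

Treewidth 1.
Bags: B1 = {3, 4}  B2 = {0, 3}  B3 = {0, 1}  B4 = {1, 2}
Tree: B1–B2, B2–B3, B3–B4

Every bag has size at most 2, so the width is 2 − 1 = 1 and tw(G) ≤ 1. G has an edge, so its treewidth is at least 1. Hence tw(G) = 1 exactly.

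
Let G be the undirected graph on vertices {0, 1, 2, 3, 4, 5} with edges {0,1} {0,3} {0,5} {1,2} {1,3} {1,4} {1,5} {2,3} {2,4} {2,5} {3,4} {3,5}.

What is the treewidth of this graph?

3

A width-3 tree decomposition is:
Bags: B1 = {1, 2, 3, 5}  B2 = {1, 2, 3, 4}  B3 = {0, 1, 3, 5}
Tree: B1–B2, B1–B3
Every bag has size at most 4, so the width is 4 − 1 = 3 and tw(G) ≤ 3. For the lower bound, the 4 vertices {0, 1, 3, 5} are pairwise adjacent, and any tree decomposition puts a clique entirely inside one bag — forcing width ≥ 3. Therefore the treewidth is 3.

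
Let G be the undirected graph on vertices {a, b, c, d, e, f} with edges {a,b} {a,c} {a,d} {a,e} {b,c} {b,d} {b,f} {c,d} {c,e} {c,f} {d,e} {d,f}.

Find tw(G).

3

A width-3 tree decomposition is:
Bags: B1 = {b, c, d, f}  B2 = {a, b, c, d}  B3 = {a, c, d, e}
Tree: B1–B2, B2–B3
Each bag holds 4 vertices, so the decomposition has width 3, which upper-bounds the treewidth. For the lower bound, the 4 vertices {b, c, d, f} are pairwise adjacent, and any tree decomposition puts a clique entirely inside one bag — forcing width ≥ 3. Combining the bounds, tw(G) = 3.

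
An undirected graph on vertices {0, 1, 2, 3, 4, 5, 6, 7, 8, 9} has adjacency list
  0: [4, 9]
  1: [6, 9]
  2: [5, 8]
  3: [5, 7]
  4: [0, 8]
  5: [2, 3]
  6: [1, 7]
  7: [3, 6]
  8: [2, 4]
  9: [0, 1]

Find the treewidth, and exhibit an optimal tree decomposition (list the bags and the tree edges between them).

Each bag holds 3 vertices, so the decomposition has width 2, which upper-bounds the treewidth. The edges 4–0–9–1–6–7–3–5–2–8–4 form a cycle, so G is not a tree and its treewidth is at least 2. Combining the bounds, tw(G) = 2.

Treewidth 2.
One optimal decomposition is:
Bags: B1 = {0, 4, 9}  B2 = {1, 4, 9}  B3 = {1, 4, 6}  B4 = {4, 6, 7}  B5 = {3, 4, 7}  B6 = {3, 4, 5}  B7 = {2, 4, 5}  B8 = {2, 4, 8}
Tree: B1–B2, B2–B3, B3–B4, B4–B5, B5–B6, B6–B7, B7–B8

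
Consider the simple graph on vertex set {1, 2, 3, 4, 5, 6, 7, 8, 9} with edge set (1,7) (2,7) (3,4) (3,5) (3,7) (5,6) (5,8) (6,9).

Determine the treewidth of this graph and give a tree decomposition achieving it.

The largest bag has 2 vertices, giving width 1; this decomposition certifies tw(G) ≤ 1. Any graph with an edge has treewidth ≥ 1, and G has the edge 8–5. Hence tw(G) = 1 exactly.

Treewidth 1.
Bags: B1 = {5, 8}  B2 = {5, 6}  B3 = {3, 5}  B4 = {3, 7}  B5 = {6, 9}  B6 = {2, 7}  B7 = {3, 4}  B8 = {1, 7}
Tree: B1–B2, B2–B3, B3–B4, B2–B5, B4–B6, B3–B7, B6–B8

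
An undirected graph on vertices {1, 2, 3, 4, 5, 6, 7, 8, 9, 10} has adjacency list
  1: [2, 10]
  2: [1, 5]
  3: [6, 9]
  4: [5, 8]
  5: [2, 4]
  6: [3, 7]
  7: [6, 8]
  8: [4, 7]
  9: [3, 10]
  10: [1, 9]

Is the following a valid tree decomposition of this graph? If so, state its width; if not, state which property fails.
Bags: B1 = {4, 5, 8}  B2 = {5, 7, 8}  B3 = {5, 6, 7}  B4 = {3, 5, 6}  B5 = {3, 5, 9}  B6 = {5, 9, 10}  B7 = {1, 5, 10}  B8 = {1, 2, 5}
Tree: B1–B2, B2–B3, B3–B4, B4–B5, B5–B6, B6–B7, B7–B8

Checking the three conditions: (i) the bags cover all of {1, 2, 3, 4, 5, 6, 7, 8, 9, 10}; (ii) for each edge, some bag contains both endpoints; (iii) the bags containing any fixed vertex form a subtree. All hold, so the decomposition is valid with width 3 − 1 = 2.

Yes; width 2.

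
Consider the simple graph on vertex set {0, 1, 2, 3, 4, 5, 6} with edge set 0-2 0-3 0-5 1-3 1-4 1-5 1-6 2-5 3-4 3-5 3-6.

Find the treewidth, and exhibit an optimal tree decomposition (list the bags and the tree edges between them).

Every bag has size at most 3, so the width is 3 − 1 = 2 and tw(G) ≤ 2. Conversely, {0, 2, 5} is a clique of size 3, and the vertices of any clique must share a bag in every tree decomposition; so some bag has ≥ 3 vertices and tw(G) ≥ 2. The upper and lower bounds meet at 2, so that is the treewidth.

Treewidth 2.
Bags: B1 = {0, 3, 5}  B2 = {0, 2, 5}  B3 = {1, 3, 5}  B4 = {1, 3, 4}  B5 = {1, 3, 6}
Tree: B1–B2, B1–B3, B3–B4, B3–B5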